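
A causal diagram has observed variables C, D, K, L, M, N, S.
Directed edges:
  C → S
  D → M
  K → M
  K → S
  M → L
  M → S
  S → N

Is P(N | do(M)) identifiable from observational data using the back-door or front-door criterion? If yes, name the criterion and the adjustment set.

P(N|do(M)): backdoor, adjust for {K}.

desc(M)\{M}={L,N,S}; candidates ⊆ {C,D,K}.
size 0: {}; under {} M still reaches {D,K,N,S} ∋ N.
{K}: M⊥N given {K} in G with M→· removed — back-door holds.
P(N|do(M)) = Σ_{K} P(N|M,K)·P(K).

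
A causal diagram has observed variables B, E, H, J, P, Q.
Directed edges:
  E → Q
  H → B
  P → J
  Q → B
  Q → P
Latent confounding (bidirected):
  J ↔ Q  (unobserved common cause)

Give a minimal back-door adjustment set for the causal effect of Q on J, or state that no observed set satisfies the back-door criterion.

desc(Q)\{Q}={B,J,P}; candidates ⊆ {E,H}.
Q↔J: latent back-door arc(s) into Q.
size 0: {}; under {} Q still reaches {E,J} ∋ J.
size 1: {E}, {H}; under {E} Q still reaches {J} ∋ J.
size 2: {E,H}; under {E,H} Q still reaches {J} ∋ J.
Q↔J cannot be blocked by any observed set — no back-door set.

Q→J: no observed back-door set.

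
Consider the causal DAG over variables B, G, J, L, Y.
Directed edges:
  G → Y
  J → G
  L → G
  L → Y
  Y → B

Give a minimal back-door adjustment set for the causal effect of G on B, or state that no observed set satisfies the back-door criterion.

desc(G)\{G}={B,Y}; candidates ⊆ {J,L}.
size 0: {}; under {} G still reaches {B,J,L,Y} ∋ B.
{L}: G⊥B given {L} in G with G→· removed — back-door holds.

G→B: minimal back-door set {L}.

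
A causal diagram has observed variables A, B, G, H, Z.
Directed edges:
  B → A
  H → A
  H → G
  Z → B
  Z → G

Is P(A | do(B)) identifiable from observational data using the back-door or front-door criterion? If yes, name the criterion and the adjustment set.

P(A|do(B)): backdoor, adjust for ∅.

desc(B)\{B}={A}; candidates ⊆ {G,H,Z}.
∅: B⊥A given ∅ in G with B→· removed — back-door holds.
P(A|do(B)) = P(A|B) — no adjustment needed.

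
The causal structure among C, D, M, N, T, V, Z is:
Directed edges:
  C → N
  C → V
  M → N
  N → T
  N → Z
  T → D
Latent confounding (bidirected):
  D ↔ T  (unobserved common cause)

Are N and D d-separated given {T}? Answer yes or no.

Bayes-Ball from N | {T} reaches {C,D,M,V,Z}.
D ∈ reach(N|{T}) ⇒ N ⊥̸ D | {T}.

No — N and D are d-connected given {T}.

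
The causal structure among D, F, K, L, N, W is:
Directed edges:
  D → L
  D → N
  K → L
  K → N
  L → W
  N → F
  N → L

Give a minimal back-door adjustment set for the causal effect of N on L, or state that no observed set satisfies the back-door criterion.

desc(N)\{N}={F,L,W}; candidates ⊆ {D,K}.
size 0: {}; under {} N still reaches {D,K,L,W} ∋ L.
size 1: {D}, {K}; under {D} N still reaches {K,L,W} ∋ L.
{D,K}: N⊥L given {D,K} in G with N→· removed — back-door holds.

N→L: minimal back-door set {D, K}.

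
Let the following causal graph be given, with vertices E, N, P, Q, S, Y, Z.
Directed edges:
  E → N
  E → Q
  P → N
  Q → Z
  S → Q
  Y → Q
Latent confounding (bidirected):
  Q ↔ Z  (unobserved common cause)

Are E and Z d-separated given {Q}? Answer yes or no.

No — E and Z are d-connected given {Q}.

Bayes-Ball from E | {Q} reaches {N,S,Y,Z}.
Z ∈ reach(E|{Q}) ⇒ E ⊥̸ Z | {Q}.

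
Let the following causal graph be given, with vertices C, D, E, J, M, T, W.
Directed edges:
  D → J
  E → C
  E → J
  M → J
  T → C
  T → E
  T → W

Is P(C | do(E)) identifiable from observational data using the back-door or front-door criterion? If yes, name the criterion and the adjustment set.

P(C|do(E)): backdoor, adjust for {T}.

desc(E)\{E}={C,J}; candidates ⊆ {D,M,T,W}.
size 0: {}; under {} E still reaches {C,T,W} ∋ C.
{T}: E⊥C given {T} in G with E→· removed — back-door holds.
P(C|do(E)) = Σ_{T} P(C|E,T)·P(T).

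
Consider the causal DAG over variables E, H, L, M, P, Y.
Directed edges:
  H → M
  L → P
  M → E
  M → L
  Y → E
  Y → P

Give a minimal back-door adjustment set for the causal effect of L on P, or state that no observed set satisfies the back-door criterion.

L→P: minimal back-door set ∅.

desc(L)\{L}={P}; candidates ⊆ {E,H,M,Y}.
∅: L⊥P given ∅ in G with L→· removed — back-door holds.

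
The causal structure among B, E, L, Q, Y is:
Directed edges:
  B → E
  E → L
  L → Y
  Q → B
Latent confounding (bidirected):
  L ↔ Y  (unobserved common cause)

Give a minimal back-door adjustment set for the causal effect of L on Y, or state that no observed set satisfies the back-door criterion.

L→Y: no observed back-door set.

desc(L)\{L}={Y}; candidates ⊆ {B,E,Q}.
L↔Y: latent back-door arc(s) into L.
size 0: {}; under {} L still reaches {B,E,Q,Y} ∋ Y.
size 1: {B}, {E}, {Q}; under {B} L still reaches {E,Y} ∋ Y.
size 2: {B,E}, {B,Q}, {E,Q}; under {B,E} L still reaches {Y} ∋ Y.
L↔Y cannot be blocked by any observed set — no back-door set.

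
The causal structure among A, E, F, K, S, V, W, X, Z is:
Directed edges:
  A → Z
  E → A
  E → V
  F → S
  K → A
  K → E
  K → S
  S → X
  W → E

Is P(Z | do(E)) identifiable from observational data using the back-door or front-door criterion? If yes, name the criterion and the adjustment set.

desc(E)\{E}={A,V,Z}; candidates ⊆ {F,K,S,W,X}.
size 0: {}; under {} E still reaches {A,K,S,W,X,Z} ∋ Z.
{K}: E⊥Z given {K} in G with E→· removed — back-door holds.
P(Z|do(E)) = Σ_{K} P(Z|E,K)·P(K).

P(Z|do(E)): backdoor, adjust for {K}.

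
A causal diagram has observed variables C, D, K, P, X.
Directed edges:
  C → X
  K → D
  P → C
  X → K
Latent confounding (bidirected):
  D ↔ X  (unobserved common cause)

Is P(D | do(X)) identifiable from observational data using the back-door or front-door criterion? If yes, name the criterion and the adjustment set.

P(D|do(X)): frontdoor, adjust for {K}.

desc(X)\{X}={D,K}; candidates ⊆ {C,P}.
X↔D: latent back-door arc(s) into X.
size 0: {}; under {} X still reaches {C,D,P} ∋ D.
size 1: {C}, {P}; under {C} X still reaches {D} ∋ D.
size 2: {C,P}; under {C,P} X still reaches {D} ∋ D.
X↔D cannot be blocked by any observed set — no back-door set.
{K}: (i) intercepts every directed X→D path; (ii) no back-door X→{K}; (iii) {X} blocks every back-door {K}→D. Front-door holds.
P(D|do(X)) = Σ_{K} P(K|X) Σ_{X'} P(D|K,X')P(X').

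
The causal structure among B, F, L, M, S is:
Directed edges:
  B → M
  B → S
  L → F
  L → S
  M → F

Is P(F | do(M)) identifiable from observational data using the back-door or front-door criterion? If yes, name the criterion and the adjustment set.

P(F|do(M)): backdoor, adjust for ∅.

desc(M)\{M}={F}; candidates ⊆ {B,L,S}.
∅: M⊥F given ∅ in G with M→· removed — back-door holds.
P(F|do(M)) = P(F|M) — no adjustment needed.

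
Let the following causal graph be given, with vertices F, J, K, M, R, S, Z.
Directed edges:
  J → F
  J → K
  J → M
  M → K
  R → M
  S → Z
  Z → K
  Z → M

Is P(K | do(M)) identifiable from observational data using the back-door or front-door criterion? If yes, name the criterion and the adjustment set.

P(K|do(M)): backdoor, adjust for {J, Z}.

desc(M)\{M}={K}; candidates ⊆ {F,J,R,S,Z}.
size 0: {}; under {} M still reaches {F,J,K,R,S,Z} ∋ K.
size 1: {F}, {J}, {R} …(+2); under {F} M still reaches {J,K,R,S,Z} ∋ K.
{J,Z}: M⊥K given {J,Z} in G with M→· removed — back-door holds.
P(K|do(M)) = Σ_{J,Z} P(K|M,J,Z)·P(J,Z).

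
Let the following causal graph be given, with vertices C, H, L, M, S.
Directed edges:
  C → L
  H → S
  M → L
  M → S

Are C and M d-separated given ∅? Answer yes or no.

Yes — C ⊥ M | ∅.

Bayes-Ball from C | ∅ reaches {L}.
M ∉ reach(C|∅) ⇒ C ⊥ M | ∅.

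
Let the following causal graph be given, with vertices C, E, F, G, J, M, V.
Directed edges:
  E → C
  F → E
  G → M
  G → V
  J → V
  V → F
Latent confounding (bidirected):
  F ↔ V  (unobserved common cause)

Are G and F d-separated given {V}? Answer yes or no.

Bayes-Ball from G | {V} reaches {C,E,F,J,M}.
F ∈ reach(G|{V}) ⇒ G ⊥̸ F | {V}.

No — G and F are d-connected given {V}.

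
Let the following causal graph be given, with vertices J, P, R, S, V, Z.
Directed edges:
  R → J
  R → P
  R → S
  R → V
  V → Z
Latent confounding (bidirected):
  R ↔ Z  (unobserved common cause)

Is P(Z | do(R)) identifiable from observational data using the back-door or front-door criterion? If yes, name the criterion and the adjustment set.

P(Z|do(R)): frontdoor, adjust for {V}.

desc(R)\{R}={J,P,S,V,Z}; candidates ⊆ {—}.
R↔Z: latent back-door arc(s) into R.
size 0: {}; under {} R still reaches {Z} ∋ Z.
R↔Z cannot be blocked by any observed set — no back-door set.
{V}: (i) intercepts every directed R→Z path; (ii) no back-door R→{V}; (iii) {R} blocks every back-door {V}→Z. Front-door holds.
P(Z|do(R)) = Σ_{V} P(V|R) Σ_{R'} P(Z|V,R')P(R').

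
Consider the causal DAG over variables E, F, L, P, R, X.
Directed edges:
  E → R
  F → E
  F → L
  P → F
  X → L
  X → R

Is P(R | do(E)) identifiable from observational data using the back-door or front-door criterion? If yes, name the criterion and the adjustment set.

desc(E)\{E}={R}; candidates ⊆ {F,L,P,X}.
∅: E⊥R given ∅ in G with E→· removed — back-door holds.
P(R|do(E)) = P(R|E) — no adjustment needed.

P(R|do(E)): backdoor, adjust for ∅.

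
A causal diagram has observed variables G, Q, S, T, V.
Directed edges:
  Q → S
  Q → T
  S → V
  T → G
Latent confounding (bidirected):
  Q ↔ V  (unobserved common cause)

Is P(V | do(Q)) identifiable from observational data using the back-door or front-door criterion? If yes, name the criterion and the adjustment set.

desc(Q)\{Q}={G,S,T,V}; candidates ⊆ {—}.
Q↔V: latent back-door arc(s) into Q.
size 0: {}; under {} Q still reaches {V} ∋ V.
Q↔V cannot be blocked by any observed set — no back-door set.
{S}: (i) intercepts every directed Q→V path; (ii) no back-door Q→{S}; (iii) {Q} blocks every back-door {S}→V. Front-door holds.
P(V|do(Q)) = Σ_{S} P(S|Q) Σ_{Q'} P(V|S,Q')P(Q').

P(V|do(Q)): frontdoor, adjust for {S}.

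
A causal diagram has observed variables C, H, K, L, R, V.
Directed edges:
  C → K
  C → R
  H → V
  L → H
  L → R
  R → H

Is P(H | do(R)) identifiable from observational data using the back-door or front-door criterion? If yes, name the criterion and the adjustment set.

P(H|do(R)): backdoor, adjust for {L}.

desc(R)\{R}={H,V}; candidates ⊆ {C,K,L}.
size 0: {}; under {} R still reaches {C,H,K,L,V} ∋ H.
{L}: R⊥H given {L} in G with R→· removed — back-door holds.
P(H|do(R)) = Σ_{L} P(H|R,L)·P(L).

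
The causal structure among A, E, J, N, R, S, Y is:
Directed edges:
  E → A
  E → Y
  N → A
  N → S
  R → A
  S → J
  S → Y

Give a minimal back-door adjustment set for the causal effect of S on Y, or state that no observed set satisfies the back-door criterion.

S→Y: minimal back-door set ∅.

desc(S)\{S}={J,Y}; candidates ⊆ {A,E,N,R}.
∅: S⊥Y given ∅ in G with S→· removed — back-door holds.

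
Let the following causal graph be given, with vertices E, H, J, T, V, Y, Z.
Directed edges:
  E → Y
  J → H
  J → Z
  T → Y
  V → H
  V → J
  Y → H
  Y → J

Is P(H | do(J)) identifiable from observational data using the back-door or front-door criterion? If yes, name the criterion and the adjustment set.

desc(J)\{J}={H,Z}; candidates ⊆ {E,T,V,Y}.
size 0: {}; under {} J still reaches {E,H,T,V,Y} ∋ H.
size 1: {E}, {T}, {V} …(+1); under {E} J still reaches {H,T,V,Y} ∋ H.
{V,Y}: J⊥H given {V,Y} in G with J→· removed — back-door holds.
P(H|do(J)) = Σ_{V,Y} P(H|J,V,Y)·P(V,Y).

P(H|do(J)): backdoor, adjust for {V, Y}.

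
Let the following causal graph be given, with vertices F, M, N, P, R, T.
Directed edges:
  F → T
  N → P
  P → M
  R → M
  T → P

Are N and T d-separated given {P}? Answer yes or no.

No — N and T are d-connected given {P}.

Bayes-Ball from N | {P} reaches {F,T}.
T ∈ reach(N|{P}) ⇒ N ⊥̸ T | {P}.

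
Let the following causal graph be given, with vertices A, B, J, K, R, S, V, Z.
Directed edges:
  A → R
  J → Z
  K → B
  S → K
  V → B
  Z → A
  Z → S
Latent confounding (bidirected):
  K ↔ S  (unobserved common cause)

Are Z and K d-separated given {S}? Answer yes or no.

No — Z and K are d-connected given {S}.

Bayes-Ball from Z | {S} reaches {A,B,J,K,R}.
K ∈ reach(Z|{S}) ⇒ Z ⊥̸ K | {S}.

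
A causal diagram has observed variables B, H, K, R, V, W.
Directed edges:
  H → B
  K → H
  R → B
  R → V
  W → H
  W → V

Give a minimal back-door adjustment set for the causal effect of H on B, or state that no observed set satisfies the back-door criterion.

desc(H)\{H}={B}; candidates ⊆ {K,R,V,W}.
∅: H⊥B given ∅ in G with H→· removed — back-door holds.

H→B: minimal back-door set ∅.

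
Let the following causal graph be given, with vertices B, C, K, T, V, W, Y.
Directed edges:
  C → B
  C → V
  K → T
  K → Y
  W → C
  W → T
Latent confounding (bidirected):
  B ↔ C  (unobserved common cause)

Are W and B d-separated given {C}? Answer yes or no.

Bayes-Ball from W | {C} reaches {B,T}.
B ∈ reach(W|{C}) ⇒ W ⊥̸ B | {C}.

No — W and B are d-connected given {C}.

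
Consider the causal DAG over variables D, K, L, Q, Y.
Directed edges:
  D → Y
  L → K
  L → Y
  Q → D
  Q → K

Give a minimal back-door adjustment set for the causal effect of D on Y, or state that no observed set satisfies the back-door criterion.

D→Y: minimal back-door set ∅.

desc(D)\{D}={Y}; candidates ⊆ {K,L,Q}.
∅: D⊥Y given ∅ in G with D→· removed — back-door holds.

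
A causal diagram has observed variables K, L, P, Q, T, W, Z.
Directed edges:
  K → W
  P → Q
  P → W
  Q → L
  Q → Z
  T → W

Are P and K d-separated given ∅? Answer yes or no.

Bayes-Ball from P | ∅ reaches {L,Q,W,Z}.
K ∉ reach(P|∅) ⇒ P ⊥ K | ∅.

Yes — P ⊥ K | ∅.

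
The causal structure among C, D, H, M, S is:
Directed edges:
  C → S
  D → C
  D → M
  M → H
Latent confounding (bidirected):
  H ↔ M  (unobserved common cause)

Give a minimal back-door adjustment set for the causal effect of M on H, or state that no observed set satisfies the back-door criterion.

M→H: no observed back-door set.

desc(M)\{M}={H}; candidates ⊆ {C,D,S}.
M↔H: latent back-door arc(s) into M.
size 0: {}; under {} M still reaches {C,D,H,S} ∋ H.
size 1: {C}, {D}, {S}; under {C} M still reaches {D,H} ∋ H.
size 2: {C,D}, {C,S}, {D,S}; under {C,D} M still reaches {H} ∋ H.
M↔H cannot be blocked by any observed set — no back-door set.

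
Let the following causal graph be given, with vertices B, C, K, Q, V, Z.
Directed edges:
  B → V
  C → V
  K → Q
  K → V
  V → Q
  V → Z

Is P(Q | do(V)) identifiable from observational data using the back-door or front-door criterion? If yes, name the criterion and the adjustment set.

P(Q|do(V)): backdoor, adjust for {K}.

desc(V)\{V}={Q,Z}; candidates ⊆ {B,C,K}.
size 0: {}; under {} V still reaches {B,C,K,Q} ∋ Q.
{K}: V⊥Q given {K} in G with V→· removed — back-door holds.
P(Q|do(V)) = Σ_{K} P(Q|V,K)·P(K).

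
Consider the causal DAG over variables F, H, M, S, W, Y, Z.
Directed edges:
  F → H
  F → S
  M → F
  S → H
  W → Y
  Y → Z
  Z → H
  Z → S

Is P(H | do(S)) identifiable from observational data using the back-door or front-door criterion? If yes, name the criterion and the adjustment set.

P(H|do(S)): backdoor, adjust for {F, Z}.

desc(S)\{S}={H}; candidates ⊆ {F,M,W,Y,Z}.
size 0: {}; under {} S still reaches {F,H,M,W,Y,Z} ∋ H.
size 1: {F}, {M}, {W} …(+2); under {F} S still reaches {H,W,Y,Z} ∋ H.
{F,Z}: S⊥H given {F,Z} in G with S→· removed — back-door holds.
P(H|do(S)) = Σ_{F,Z} P(H|S,F,Z)·P(F,Z).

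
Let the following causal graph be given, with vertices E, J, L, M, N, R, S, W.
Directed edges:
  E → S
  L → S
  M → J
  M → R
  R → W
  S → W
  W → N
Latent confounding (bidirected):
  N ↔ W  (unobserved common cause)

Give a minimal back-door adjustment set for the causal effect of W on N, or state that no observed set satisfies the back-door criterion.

desc(W)\{W}={N}; candidates ⊆ {E,J,L,M,R,S}.
W↔N: latent back-door arc(s) into W.
size 0: {}; under {} W still reaches {E,J,L,M,N,R,S} ∋ N.
size 1: {E}, {J}, {L} …(+3); under {E} W still reaches {J,L,M,N,R,S} ∋ N.
size 2: {E,J}, {E,L}, {E,M} …(+12); under {E,J} W still reaches {L,M,N,R,S} ∋ N.
W↔N cannot be blocked by any observed set — no back-door set.

W→N: no observed back-door set.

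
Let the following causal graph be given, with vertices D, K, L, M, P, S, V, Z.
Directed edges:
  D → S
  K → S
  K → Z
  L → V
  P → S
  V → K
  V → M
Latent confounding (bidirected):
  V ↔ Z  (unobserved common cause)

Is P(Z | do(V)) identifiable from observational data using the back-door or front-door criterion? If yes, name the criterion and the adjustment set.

P(Z|do(V)): frontdoor, adjust for {K}.

desc(V)\{V}={K,M,S,Z}; candidates ⊆ {D,L,P}.
V↔Z: latent back-door arc(s) into V.
size 0: {}; under {} V still reaches {L,Z} ∋ Z.
size 1: {D}, {L}, {P}; under {D} V still reaches {L,Z} ∋ Z.
size 2: {D,L}, {D,P}, {L,P}; under {D,L} V still reaches {Z} ∋ Z.
V↔Z cannot be blocked by any observed set — no back-door set.
{K}: (i) intercepts every directed V→Z path; (ii) no back-door V→{K}; (iii) {V} blocks every back-door {K}→Z. Front-door holds.
P(Z|do(V)) = Σ_{K} P(K|V) Σ_{V'} P(Z|K,V')P(V').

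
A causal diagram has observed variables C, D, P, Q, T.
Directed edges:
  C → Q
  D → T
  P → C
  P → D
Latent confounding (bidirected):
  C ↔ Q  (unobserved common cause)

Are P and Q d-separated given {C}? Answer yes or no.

No — P and Q are d-connected given {C}.

Bayes-Ball from P | {C} reaches {D,Q,T}.
Q ∈ reach(P|{C}) ⇒ P ⊥̸ Q | {C}.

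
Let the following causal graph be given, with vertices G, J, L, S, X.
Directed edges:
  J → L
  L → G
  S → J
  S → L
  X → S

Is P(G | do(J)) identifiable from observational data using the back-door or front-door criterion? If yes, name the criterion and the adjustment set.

desc(J)\{J}={G,L}; candidates ⊆ {S,X}.
size 0: {}; under {} J still reaches {G,L,S,X} ∋ G.
{S}: J⊥G given {S} in G with J→· removed — back-door holds.
P(G|do(J)) = Σ_{S} P(G|J,S)·P(S).

P(G|do(J)): backdoor, adjust for {S}.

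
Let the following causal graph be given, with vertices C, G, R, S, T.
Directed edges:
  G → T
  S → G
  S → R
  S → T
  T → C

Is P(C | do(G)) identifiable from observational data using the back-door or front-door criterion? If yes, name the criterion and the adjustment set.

desc(G)\{G}={C,T}; candidates ⊆ {R,S}.
size 0: {}; under {} G still reaches {C,R,S,T} ∋ C.
{S}: G⊥C given {S} in G with G→· removed — back-door holds.
P(C|do(G)) = Σ_{S} P(C|G,S)·P(S).

P(C|do(G)): backdoor, adjust for {S}.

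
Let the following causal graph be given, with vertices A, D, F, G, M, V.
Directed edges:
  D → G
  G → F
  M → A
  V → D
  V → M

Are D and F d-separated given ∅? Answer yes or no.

Bayes-Ball from D | ∅ reaches {A,F,G,M,V}.
F ∈ reach(D|∅) ⇒ D ⊥̸ F | ∅.

No — D and F are d-connected given ∅.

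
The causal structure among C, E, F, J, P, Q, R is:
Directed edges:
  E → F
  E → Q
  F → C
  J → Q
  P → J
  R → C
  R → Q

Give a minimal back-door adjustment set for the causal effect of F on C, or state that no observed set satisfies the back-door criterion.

F→C: minimal back-door set ∅.

desc(F)\{F}={C}; candidates ⊆ {E,J,P,Q,R}.
∅: F⊥C given ∅ in G with F→· removed — back-door holds.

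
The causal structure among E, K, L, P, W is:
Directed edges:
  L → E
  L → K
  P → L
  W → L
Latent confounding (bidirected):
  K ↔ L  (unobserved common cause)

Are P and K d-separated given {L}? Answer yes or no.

No — P and K are d-connected given {L}.

Bayes-Ball from P | {L} reaches {K,W}.
K ∈ reach(P|{L}) ⇒ P ⊥̸ K | {L}.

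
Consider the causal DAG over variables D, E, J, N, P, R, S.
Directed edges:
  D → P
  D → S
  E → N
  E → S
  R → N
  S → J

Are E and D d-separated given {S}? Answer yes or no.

Bayes-Ball from E | {S} reaches {D,N,P}.
D ∈ reach(E|{S}) ⇒ E ⊥̸ D | {S}.

No — E and D are d-connected given {S}.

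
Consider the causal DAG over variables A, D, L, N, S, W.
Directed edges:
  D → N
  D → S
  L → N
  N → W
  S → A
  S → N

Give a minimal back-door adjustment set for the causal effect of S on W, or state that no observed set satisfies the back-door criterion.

S→W: minimal back-door set {D}.

desc(S)\{S}={A,N,W}; candidates ⊆ {D,L}.
size 0: {}; under {} S still reaches {D,N,W} ∋ W.
{D}: S⊥W given {D} in G with S→· removed — back-door holds.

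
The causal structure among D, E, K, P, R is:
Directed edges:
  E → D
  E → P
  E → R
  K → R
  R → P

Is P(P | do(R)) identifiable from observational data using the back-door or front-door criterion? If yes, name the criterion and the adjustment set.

desc(R)\{R}={P}; candidates ⊆ {D,E,K}.
size 0: {}; under {} R still reaches {D,E,K,P} ∋ P.
{E}: R⊥P given {E} in G with R→· removed — back-door holds.
P(P|do(R)) = Σ_{E} P(P|R,E)·P(E).

P(P|do(R)): backdoor, adjust for {E}.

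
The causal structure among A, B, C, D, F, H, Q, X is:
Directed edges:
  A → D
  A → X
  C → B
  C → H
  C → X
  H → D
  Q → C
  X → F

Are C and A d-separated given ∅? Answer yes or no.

Yes — C ⊥ A | ∅.

Bayes-Ball from C | ∅ reaches {B,D,F,H,Q,X}.
A ∉ reach(C|∅) ⇒ C ⊥ A | ∅.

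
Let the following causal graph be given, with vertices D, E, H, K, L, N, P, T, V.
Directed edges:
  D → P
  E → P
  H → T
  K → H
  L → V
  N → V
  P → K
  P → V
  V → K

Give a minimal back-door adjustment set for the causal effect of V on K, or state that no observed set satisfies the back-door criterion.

desc(V)\{V}={H,K,T}; candidates ⊆ {D,E,L,N,P}.
size 0: {}; under {} V still reaches {D,E,H,K,L,N,P,T} ∋ K.
{P}: V⊥K given {P} in G with V→· removed — back-door holds.

V→K: minimal back-door set {P}.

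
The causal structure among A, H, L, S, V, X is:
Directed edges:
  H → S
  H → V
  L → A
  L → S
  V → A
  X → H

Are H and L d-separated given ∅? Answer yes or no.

Yes — H ⊥ L | ∅.

Bayes-Ball from H | ∅ reaches {A,S,V,X}.
L ∉ reach(H|∅) ⇒ H ⊥ L | ∅.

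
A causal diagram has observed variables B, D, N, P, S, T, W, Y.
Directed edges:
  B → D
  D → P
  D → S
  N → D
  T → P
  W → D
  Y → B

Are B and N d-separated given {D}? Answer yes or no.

Bayes-Ball from B | {D} reaches {N,W,Y}.
N ∈ reach(B|{D}) ⇒ B ⊥̸ N | {D}.

No — B and N are d-connected given {D}.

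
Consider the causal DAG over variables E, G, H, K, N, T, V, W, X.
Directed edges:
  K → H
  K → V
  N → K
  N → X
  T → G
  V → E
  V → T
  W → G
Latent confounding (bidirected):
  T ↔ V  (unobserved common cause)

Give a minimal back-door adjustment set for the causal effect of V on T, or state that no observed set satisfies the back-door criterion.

V→T: no observed back-door set.

desc(V)\{V}={E,G,T}; candidates ⊆ {H,K,N,W,X}.
V↔T: latent back-door arc(s) into V.
size 0: {}; under {} V still reaches {G,H,K,N,T,X} ∋ T.
size 1: {H}, {K}, {N} …(+2); under {H} V still reaches {G,K,N,T,X} ∋ T.
size 2: {H,K}, {H,N}, {H,W} …(+7); under {H,K} V still reaches {G,T} ∋ T.
V↔T cannot be blocked by any observed set — no back-door set.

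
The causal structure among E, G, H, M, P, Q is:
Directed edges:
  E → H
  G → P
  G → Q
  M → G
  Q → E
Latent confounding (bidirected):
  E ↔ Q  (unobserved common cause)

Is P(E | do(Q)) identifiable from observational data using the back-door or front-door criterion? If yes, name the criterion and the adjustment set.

desc(Q)\{Q}={E,H}; candidates ⊆ {G,M,P}.
Q↔E: latent back-door arc(s) into Q.
size 0: {}; under {} Q still reaches {E,G,H,M,P} ∋ E.
size 1: {G}, {M}, {P}; under {G} Q still reaches {E,H} ∋ E.
size 2: {G,M}, {G,P}, {M,P}; under {G,M} Q still reaches {E,H} ∋ E.
Q↔E cannot be blocked by any observed set — no back-door set.
No mediator lies on a directed Q→…→E path.
Neither criterion identifies P(E|do(Q)) in this graph.

P(E|do(Q)): not identifiable (no BD/FD set).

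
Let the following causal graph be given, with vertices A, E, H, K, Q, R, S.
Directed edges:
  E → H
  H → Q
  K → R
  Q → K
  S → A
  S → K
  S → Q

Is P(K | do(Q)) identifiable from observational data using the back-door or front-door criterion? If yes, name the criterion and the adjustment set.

desc(Q)\{Q}={K,R}; candidates ⊆ {A,E,H,S}.
size 0: {}; under {} Q still reaches {A,E,H,K,R,S} ∋ K.
{S}: Q⊥K given {S} in G with Q→· removed — back-door holds.
P(K|do(Q)) = Σ_{S} P(K|Q,S)·P(S).

P(K|do(Q)): backdoor, adjust for {S}.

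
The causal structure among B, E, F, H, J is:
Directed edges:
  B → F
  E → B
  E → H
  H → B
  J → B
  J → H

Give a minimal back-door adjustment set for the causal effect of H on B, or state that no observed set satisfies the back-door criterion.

desc(H)\{H}={B,F}; candidates ⊆ {E,J}.
size 0: {}; under {} H still reaches {B,E,F,J} ∋ B.
size 1: {E}, {J}; under {E} H still reaches {B,F,J} ∋ B.
{E,J}: H⊥B given {E,J} in G with H→· removed — back-door holds.

H→B: minimal back-door set {E, J}.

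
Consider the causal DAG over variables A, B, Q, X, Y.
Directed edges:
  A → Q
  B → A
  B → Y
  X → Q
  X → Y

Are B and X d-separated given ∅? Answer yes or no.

Yes — B ⊥ X | ∅.

Bayes-Ball from B | ∅ reaches {A,Q,Y}.
X ∉ reach(B|∅) ⇒ B ⊥ X | ∅.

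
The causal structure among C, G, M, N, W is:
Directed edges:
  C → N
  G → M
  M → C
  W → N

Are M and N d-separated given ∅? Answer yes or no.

Bayes-Ball from M | ∅ reaches {C,G,N}.
N ∈ reach(M|∅) ⇒ M ⊥̸ N | ∅.

No — M and N are d-connected given ∅.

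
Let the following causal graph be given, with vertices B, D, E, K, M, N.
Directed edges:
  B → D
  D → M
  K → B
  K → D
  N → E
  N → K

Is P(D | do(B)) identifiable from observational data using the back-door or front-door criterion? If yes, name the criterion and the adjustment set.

desc(B)\{B}={D,M}; candidates ⊆ {E,K,N}.
size 0: {}; under {} B still reaches {D,E,K,M,N} ∋ D.
{K}: B⊥D given {K} in G with B→· removed — back-door holds.
P(D|do(B)) = Σ_{K} P(D|B,K)·P(K).

P(D|do(B)): backdoor, adjust for {K}.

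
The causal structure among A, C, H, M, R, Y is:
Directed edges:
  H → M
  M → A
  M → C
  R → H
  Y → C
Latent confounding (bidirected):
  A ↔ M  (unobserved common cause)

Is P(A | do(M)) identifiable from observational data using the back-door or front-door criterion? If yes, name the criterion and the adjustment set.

P(A|do(M)): not identifiable (no BD/FD set).

desc(M)\{M}={A,C}; candidates ⊆ {H,R,Y}.
M↔A: latent back-door arc(s) into M.
size 0: {}; under {} M still reaches {A,H,R} ∋ A.
size 1: {H}, {R}, {Y}; under {H} M still reaches {A} ∋ A.
size 2: {H,R}, {H,Y}, {R,Y}; under {H,R} M still reaches {A} ∋ A.
M↔A cannot be blocked by any observed set — no back-door set.
No mediator lies on a directed M→…→A path.
Neither criterion identifies P(A|do(M)) in this graph.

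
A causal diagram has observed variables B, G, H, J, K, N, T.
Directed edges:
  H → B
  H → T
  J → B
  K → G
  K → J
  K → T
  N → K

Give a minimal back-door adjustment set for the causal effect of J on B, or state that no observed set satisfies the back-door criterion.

J→B: minimal back-door set ∅.

desc(J)\{J}={B}; candidates ⊆ {G,H,K,N,T}.
∅: J⊥B given ∅ in G with J→· removed — back-door holds.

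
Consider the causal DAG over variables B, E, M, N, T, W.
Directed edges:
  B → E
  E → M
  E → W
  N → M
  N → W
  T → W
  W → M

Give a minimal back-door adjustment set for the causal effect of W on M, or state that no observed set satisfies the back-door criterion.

W→M: minimal back-door set {E, N}.

desc(W)\{W}={M}; candidates ⊆ {B,E,N,T}.
size 0: {}; under {} W still reaches {B,E,M,N,T} ∋ M.
size 1: {B}, {E}, {N} …(+1); under {B} W still reaches {E,M,N,T} ∋ M.
{E,N}: W⊥M given {E,N} in G with W→· removed — back-door holds.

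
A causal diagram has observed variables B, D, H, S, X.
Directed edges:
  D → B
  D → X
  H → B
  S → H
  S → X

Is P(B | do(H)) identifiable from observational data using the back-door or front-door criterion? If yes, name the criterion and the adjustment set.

P(B|do(H)): backdoor, adjust for ∅.

desc(H)\{H}={B}; candidates ⊆ {D,S,X}.
∅: H⊥B given ∅ in G with H→· removed — back-door holds.
P(B|do(H)) = P(B|H) — no adjustment needed.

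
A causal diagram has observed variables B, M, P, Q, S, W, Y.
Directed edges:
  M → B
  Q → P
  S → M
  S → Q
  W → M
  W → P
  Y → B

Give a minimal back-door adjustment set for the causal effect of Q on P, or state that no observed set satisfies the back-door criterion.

desc(Q)\{Q}={P}; candidates ⊆ {B,M,S,W,Y}.
∅: Q⊥P given ∅ in G with Q→· removed — back-door holds.

Q→P: minimal back-door set ∅.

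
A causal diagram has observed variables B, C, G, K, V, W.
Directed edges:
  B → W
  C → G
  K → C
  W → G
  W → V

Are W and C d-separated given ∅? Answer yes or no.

Yes — W ⊥ C | ∅.

Bayes-Ball from W | ∅ reaches {B,G,V}.
C ∉ reach(W|∅) ⇒ W ⊥ C | ∅.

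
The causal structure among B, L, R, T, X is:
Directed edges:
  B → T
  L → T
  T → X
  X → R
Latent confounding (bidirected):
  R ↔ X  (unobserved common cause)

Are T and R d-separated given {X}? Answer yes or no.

Bayes-Ball from T | {X} reaches {B,L,R}.
R ∈ reach(T|{X}) ⇒ T ⊥̸ R | {X}.

No — T and R are d-connected given {X}.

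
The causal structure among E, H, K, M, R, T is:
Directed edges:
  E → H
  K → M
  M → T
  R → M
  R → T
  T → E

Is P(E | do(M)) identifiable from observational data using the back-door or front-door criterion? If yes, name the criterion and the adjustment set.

P(E|do(M)): backdoor, adjust for {R}.

desc(M)\{M}={E,H,T}; candidates ⊆ {K,R}.
size 0: {}; under {} M still reaches {E,H,K,R,T} ∋ E.
{R}: M⊥E given {R} in G with M→· removed — back-door holds.
P(E|do(M)) = Σ_{R} P(E|M,R)·P(R).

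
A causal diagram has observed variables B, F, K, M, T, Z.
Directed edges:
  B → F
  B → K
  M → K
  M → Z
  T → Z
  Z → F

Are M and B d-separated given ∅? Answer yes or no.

Bayes-Ball from M | ∅ reaches {F,K,Z}.
B ∉ reach(M|∅) ⇒ M ⊥ B | ∅.

Yes — M ⊥ B | ∅.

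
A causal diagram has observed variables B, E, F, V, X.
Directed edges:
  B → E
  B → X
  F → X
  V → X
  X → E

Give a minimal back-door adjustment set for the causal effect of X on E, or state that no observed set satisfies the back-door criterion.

desc(X)\{X}={E}; candidates ⊆ {B,F,V}.
size 0: {}; under {} X still reaches {B,E,F,V} ∋ E.
{B}: X⊥E given {B} in G with X→· removed — back-door holds.

X→E: minimal back-door set {B}.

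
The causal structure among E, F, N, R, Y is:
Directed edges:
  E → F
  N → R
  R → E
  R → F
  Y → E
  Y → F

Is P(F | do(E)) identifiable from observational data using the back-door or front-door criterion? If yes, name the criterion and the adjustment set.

desc(E)\{E}={F}; candidates ⊆ {N,R,Y}.
size 0: {}; under {} E still reaches {F,N,R,Y} ∋ F.
size 1: {N}, {R}, {Y}; under {N} E still reaches {F,R,Y} ∋ F.
{R,Y}: E⊥F given {R,Y} in G with E→· removed — back-door holds.
P(F|do(E)) = Σ_{R,Y} P(F|E,R,Y)·P(R,Y).

P(F|do(E)): backdoor, adjust for {R, Y}.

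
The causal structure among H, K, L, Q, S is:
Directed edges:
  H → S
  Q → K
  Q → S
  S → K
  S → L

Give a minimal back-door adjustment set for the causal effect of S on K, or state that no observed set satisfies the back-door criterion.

desc(S)\{S}={K,L}; candidates ⊆ {H,Q}.
size 0: {}; under {} S still reaches {H,K,Q} ∋ K.
{Q}: S⊥K given {Q} in G with S→· removed — back-door holds.

S→K: minimal back-door set {Q}.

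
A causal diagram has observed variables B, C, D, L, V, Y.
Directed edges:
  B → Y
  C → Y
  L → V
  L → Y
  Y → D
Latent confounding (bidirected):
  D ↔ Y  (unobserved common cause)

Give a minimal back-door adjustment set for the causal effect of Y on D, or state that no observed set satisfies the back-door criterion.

desc(Y)\{Y}={D}; candidates ⊆ {B,C,L,V}.
Y↔D: latent back-door arc(s) into Y.
size 0: {}; under {} Y still reaches {B,C,D,L,V} ∋ D.
size 1: {B}, {C}, {L} …(+1); under {B} Y still reaches {C,D,L,V} ∋ D.
size 2: {B,C}, {B,L}, {B,V} …(+3); under {B,C} Y still reaches {D,L,V} ∋ D.
Y↔D cannot be blocked by any observed set — no back-door set.

Y→D: no observed back-door set.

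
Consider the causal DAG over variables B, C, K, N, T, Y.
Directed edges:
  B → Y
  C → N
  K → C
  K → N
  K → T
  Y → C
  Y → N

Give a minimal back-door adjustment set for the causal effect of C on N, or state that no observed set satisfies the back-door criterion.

desc(C)\{C}={N}; candidates ⊆ {B,K,T,Y}.
size 0: {}; under {} C still reaches {B,K,N,T,Y} ∋ N.
size 1: {B}, {K}, {T} …(+1); under {B} C still reaches {K,N,T,Y} ∋ N.
{K,Y}: C⊥N given {K,Y} in G with C→· removed — back-door holds.

C→N: minimal back-door set {K, Y}.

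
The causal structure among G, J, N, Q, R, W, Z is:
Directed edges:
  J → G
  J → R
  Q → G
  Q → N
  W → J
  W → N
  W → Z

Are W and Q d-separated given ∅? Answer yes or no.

Yes — W ⊥ Q | ∅.

Bayes-Ball from W | ∅ reaches {G,J,N,R,Z}.
Q ∉ reach(W|∅) ⇒ W ⊥ Q | ∅.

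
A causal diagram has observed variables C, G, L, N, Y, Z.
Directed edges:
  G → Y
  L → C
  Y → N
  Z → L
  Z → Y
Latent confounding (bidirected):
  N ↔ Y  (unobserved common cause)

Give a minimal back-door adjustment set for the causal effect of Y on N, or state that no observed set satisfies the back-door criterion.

desc(Y)\{Y}={N}; candidates ⊆ {C,G,L,Z}.
Y↔N: latent back-door arc(s) into Y.
size 0: {}; under {} Y still reaches {C,G,L,N,Z} ∋ N.
size 1: {C}, {G}, {L} …(+1); under {C} Y still reaches {G,L,N,Z} ∋ N.
size 2: {C,G}, {C,L}, {C,Z} …(+3); under {C,G} Y still reaches {L,N,Z} ∋ N.
Y↔N cannot be blocked by any observed set — no back-door set.

Y→N: no observed back-door set.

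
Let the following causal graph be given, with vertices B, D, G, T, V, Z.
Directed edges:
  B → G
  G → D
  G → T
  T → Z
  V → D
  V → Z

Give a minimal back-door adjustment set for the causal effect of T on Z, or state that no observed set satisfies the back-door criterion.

desc(T)\{T}={Z}; candidates ⊆ {B,D,G,V}.
∅: T⊥Z given ∅ in G with T→· removed — back-door holds.

T→Z: minimal back-door set ∅.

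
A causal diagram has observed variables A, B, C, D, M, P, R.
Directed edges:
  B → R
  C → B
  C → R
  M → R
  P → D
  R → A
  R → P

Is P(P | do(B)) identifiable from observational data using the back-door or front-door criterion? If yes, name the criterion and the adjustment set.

P(P|do(B)): backdoor, adjust for {C}.

desc(B)\{B}={A,D,P,R}; candidates ⊆ {C,M}.
size 0: {}; under {} B still reaches {A,C,D,P,R} ∋ P.
{C}: B⊥P given {C} in G with B→· removed — back-door holds.
P(P|do(B)) = Σ_{C} P(P|B,C)·P(C).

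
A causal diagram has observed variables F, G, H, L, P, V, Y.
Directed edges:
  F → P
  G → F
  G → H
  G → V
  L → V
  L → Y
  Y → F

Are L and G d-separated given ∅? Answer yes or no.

Bayes-Ball from L | ∅ reaches {F,P,V,Y}.
G ∉ reach(L|∅) ⇒ L ⊥ G | ∅.

Yes — L ⊥ G | ∅.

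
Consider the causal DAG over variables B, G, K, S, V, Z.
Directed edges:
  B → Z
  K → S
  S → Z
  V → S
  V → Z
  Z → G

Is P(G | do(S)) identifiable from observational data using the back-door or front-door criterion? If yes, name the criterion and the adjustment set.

P(G|do(S)): backdoor, adjust for {V}.

desc(S)\{S}={G,Z}; candidates ⊆ {B,K,V}.
size 0: {}; under {} S still reaches {G,K,V,Z} ∋ G.
{V}: S⊥G given {V} in G with S→· removed — back-door holds.
P(G|do(S)) = Σ_{V} P(G|S,V)·P(V).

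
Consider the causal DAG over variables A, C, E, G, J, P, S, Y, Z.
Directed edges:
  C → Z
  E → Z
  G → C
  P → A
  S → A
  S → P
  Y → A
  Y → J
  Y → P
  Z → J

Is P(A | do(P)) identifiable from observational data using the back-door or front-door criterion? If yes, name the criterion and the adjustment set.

desc(P)\{P}={A}; candidates ⊆ {C,E,G,J,S,Y,Z}.
size 0: {}; under {} P still reaches {A,J,S,Y} ∋ A.
size 1: {C}, {E}, {G} …(+4); under {C} P still reaches {A,J,S,Y} ∋ A.
{S,Y}: P⊥A given {S,Y} in G with P→· removed — back-door holds.
P(A|do(P)) = Σ_{S,Y} P(A|P,S,Y)·P(S,Y).

P(A|do(P)): backdoor, adjust for {S, Y}.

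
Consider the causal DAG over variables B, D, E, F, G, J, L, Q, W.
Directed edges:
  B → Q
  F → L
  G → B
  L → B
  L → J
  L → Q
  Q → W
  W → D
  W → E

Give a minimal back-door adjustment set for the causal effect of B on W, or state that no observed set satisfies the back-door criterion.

B→W: minimal back-door set {L}.

desc(B)\{B}={D,E,Q,W}; candidates ⊆ {F,G,J,L}.
size 0: {}; under {} B still reaches {D,E,F,G,J,L,Q,W} ∋ W.
{L}: B⊥W given {L} in G with B→· removed — back-door holds.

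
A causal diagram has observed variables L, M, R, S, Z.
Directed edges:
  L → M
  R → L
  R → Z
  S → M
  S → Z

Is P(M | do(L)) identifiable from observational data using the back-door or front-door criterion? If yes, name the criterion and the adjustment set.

desc(L)\{L}={M}; candidates ⊆ {R,S,Z}.
∅: L⊥M given ∅ in G with L→· removed — back-door holds.
P(M|do(L)) = P(M|L) — no adjustment needed.

P(M|do(L)): backdoor, adjust for ∅.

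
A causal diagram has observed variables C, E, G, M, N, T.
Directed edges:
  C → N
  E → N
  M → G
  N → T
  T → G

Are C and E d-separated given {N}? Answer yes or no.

Bayes-Ball from C | {N} reaches {E}.
E ∈ reach(C|{N}) ⇒ C ⊥̸ E | {N}.

No — C and E are d-connected given {N}.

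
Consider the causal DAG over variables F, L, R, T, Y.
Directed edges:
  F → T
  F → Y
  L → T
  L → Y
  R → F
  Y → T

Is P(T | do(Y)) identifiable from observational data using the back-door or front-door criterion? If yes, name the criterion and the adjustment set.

desc(Y)\{Y}={T}; candidates ⊆ {F,L,R}.
size 0: {}; under {} Y still reaches {F,L,R,T} ∋ T.
size 1: {F}, {L}, {R}; under {F} Y still reaches {L,T} ∋ T.
{F,L}: Y⊥T given {F,L} in G with Y→· removed — back-door holds.
P(T|do(Y)) = Σ_{F,L} P(T|Y,F,L)·P(F,L).

P(T|do(Y)): backdoor, adjust for {F, L}.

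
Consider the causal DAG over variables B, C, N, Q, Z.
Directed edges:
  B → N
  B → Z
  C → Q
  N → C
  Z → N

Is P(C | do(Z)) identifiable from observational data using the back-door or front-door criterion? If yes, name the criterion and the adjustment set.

P(C|do(Z)): backdoor, adjust for {B}.

desc(Z)\{Z}={C,N,Q}; candidates ⊆ {B}.
size 0: {}; under {} Z still reaches {B,C,N,Q} ∋ C.
{B}: Z⊥C given {B} in G with Z→· removed — back-door holds.
P(C|do(Z)) = Σ_{B} P(C|Z,B)·P(B).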